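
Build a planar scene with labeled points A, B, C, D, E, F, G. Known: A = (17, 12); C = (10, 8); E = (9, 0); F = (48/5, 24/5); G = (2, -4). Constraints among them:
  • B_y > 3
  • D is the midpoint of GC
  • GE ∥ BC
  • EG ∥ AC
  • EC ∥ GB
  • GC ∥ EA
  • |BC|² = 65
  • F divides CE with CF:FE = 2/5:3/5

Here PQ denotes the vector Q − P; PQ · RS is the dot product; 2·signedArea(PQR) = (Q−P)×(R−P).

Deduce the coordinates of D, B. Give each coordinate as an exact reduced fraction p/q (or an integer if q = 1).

1. D_x = 6  [D is the midpoint of GC]
2. D_y = 2  [D is the midpoint of GC]
   → D = (6, 2)
3. B_x = 3  [GE ∥ BC ∩ EC ∥ GB]
4. B_y = 4  [GE ∥ BC ∩ EC ∥ GB]
   → B = (3, 4)

B = (3, 4)
D = (6, 2)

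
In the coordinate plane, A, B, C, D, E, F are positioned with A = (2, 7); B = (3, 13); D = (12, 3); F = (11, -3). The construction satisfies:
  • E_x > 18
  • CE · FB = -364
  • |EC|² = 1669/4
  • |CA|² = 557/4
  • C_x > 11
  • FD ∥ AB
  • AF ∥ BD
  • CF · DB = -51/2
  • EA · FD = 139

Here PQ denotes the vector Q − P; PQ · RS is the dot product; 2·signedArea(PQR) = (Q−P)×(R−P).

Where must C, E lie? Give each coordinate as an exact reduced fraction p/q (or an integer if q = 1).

C = (23/2, 0)
E = (19, -19)

1. C_x = 23/2  [line 9·x + -10·y + -207/2 = 0 ∩ |CA|² = 557/4]
2. C_y = 0  [line 9·x + -10·y + -207/2 = 0 ∩ |CA|² = 557/4]
   → C = (23/2, 0)
3. E_x = 19  [CE · FB = -364 ∩ EA · FD = 139]
4. E_y = -19  [CE · FB = -364 ∩ EA · FD = 139]
   → E = (19, -19)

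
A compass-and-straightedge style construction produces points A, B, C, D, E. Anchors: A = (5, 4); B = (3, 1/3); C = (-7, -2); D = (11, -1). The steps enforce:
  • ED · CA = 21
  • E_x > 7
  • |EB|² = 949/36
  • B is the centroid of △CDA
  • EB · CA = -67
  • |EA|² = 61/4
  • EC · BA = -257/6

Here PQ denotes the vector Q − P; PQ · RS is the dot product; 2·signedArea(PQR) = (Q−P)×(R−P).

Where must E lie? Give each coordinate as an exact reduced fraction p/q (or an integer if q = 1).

E = (8, 3/2)

1. E_x = 8  [EC · BA = -257/6 ∩ EB · CA = -67]
2. E_y = 3/2  [EC · BA = -257/6 ∩ EB · CA = -67]
   → E = (8, 3/2)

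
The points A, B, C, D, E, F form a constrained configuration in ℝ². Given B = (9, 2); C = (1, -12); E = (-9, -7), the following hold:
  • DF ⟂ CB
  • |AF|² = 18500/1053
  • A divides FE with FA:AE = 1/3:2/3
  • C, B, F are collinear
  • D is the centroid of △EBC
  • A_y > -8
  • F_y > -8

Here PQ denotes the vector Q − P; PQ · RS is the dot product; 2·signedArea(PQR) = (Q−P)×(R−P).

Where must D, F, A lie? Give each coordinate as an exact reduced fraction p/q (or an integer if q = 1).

1. D_x = 1/3  [D is the centroid of △EBC]
2. D_y = -17/3  [D is the centroid of △EBC]
   → D = (1/3, -17/3)
3. F_x = 139/39  [C, B, F are collinear ∩ DF ⟂ CB]
4. F_y = -293/39  [C, B, F are collinear ∩ DF ⟂ CB]
   → F = (139/39, -293/39)
5. A_x = -73/117  [A divides FE with FA:AE = 1/3:2/3]
6. A_y = -859/117  [A divides FE with FA:AE = 1/3:2/3]
   → A = (-73/117, -859/117)

A = (-73/117, -859/117)
D = (1/3, -17/3)
F = (139/39, -293/39)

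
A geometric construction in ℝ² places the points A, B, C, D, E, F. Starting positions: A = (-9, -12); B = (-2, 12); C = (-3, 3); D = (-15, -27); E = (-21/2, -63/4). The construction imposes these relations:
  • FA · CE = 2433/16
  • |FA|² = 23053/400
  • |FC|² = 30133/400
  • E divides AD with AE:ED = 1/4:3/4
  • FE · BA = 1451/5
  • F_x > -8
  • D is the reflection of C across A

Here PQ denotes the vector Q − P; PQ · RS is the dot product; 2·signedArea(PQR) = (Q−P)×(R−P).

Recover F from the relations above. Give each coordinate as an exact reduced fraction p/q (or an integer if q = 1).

F = (-71/10, -93/20)

1. F_x = -71/10  [FE · BA = 1451/5 ∩ FA · CE = 2433/16]
2. F_y = -93/20  [FE · BA = 1451/5 ∩ FA · CE = 2433/16]
   → F = (-71/10, -93/20)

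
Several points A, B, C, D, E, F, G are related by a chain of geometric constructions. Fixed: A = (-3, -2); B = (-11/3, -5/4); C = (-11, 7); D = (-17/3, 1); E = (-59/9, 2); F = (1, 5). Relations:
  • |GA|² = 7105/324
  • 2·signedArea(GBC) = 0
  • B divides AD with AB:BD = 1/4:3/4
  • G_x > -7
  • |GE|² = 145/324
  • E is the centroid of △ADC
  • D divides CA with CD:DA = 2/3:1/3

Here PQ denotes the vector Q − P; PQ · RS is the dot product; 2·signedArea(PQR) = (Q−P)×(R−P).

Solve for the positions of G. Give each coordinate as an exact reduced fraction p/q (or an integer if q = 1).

G = (-55/9, 3/2)

1. G_x = -55/9  [line -33/4·x + -22/3·y + -473/12 = 0 ∩ |GE|² = 145/324]
2. G_y = 3/2  [line -33/4·x + -22/3·y + -473/12 = 0 ∩ |GE|² = 145/324]
   → G = (-55/9, 3/2)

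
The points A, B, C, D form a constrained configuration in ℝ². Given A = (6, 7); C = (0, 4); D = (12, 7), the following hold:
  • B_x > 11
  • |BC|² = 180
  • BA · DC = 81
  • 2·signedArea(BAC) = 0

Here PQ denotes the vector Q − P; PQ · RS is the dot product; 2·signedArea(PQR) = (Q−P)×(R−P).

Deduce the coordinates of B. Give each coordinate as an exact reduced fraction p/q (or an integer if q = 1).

1. B_x = 12  [2·signedArea(BAC) = 0 ∩ BA · DC = 81]
2. B_y = 10  [2·signedArea(BAC) = 0 ∩ BA · DC = 81]
   → B = (12, 10)

B = (12, 10)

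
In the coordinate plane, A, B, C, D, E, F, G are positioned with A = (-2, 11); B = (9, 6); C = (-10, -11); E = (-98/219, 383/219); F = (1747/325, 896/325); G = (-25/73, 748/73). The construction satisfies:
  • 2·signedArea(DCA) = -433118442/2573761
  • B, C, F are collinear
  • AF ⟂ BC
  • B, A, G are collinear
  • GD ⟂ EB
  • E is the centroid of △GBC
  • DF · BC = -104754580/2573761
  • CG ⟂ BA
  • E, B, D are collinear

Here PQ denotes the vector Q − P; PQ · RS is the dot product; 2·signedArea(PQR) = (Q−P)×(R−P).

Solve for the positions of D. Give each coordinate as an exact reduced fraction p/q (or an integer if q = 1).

1. D_x = 7257377/2573761  [E, B, D are collinear ∩ GD ⟂ EB]
2. D_y = 8285038/2573761  [E, B, D are collinear ∩ GD ⟂ EB]
   → D = (7257377/2573761, 8285038/2573761)

D = (7257377/2573761, 8285038/2573761)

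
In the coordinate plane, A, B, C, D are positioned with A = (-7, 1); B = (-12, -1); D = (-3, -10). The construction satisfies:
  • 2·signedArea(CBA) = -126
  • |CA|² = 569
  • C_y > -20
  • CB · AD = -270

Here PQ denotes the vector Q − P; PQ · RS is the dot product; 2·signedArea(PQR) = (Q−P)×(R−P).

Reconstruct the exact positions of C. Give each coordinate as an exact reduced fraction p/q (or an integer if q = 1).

C = (6, -19)

1. C_x = 6  [2·signedArea(CBA) = -126 ∩ CB · AD = -270]
2. C_y = -19  [2·signedArea(CBA) = -126 ∩ CB · AD = -270]
   → C = (6, -19)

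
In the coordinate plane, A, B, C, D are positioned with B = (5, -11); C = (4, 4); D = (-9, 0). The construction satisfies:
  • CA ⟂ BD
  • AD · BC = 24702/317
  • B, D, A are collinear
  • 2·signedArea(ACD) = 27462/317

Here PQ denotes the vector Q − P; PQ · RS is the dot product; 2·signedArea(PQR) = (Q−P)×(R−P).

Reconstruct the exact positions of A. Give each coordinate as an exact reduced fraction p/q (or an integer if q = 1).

A = (-921/317, -1518/317)

1. A_x = -921/317  [B, D, A are collinear ∩ CA ⟂ BD]
2. A_y = -1518/317  [B, D, A are collinear ∩ CA ⟂ BD]
   → A = (-921/317, -1518/317)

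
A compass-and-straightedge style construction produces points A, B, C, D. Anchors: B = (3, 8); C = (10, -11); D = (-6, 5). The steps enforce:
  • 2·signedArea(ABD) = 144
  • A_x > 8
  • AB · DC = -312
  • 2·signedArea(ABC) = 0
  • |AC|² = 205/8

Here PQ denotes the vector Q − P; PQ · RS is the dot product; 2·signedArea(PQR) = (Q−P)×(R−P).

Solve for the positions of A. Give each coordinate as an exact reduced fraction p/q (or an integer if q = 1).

1. A_x = 33/4  [2·signedArea(ABC) = 0 ∩ 2·signedArea(ABD) = 144]
2. A_y = -25/4  [2·signedArea(ABC) = 0 ∩ 2·signedArea(ABD) = 144]
   → A = (33/4, -25/4)

A = (33/4, -25/4)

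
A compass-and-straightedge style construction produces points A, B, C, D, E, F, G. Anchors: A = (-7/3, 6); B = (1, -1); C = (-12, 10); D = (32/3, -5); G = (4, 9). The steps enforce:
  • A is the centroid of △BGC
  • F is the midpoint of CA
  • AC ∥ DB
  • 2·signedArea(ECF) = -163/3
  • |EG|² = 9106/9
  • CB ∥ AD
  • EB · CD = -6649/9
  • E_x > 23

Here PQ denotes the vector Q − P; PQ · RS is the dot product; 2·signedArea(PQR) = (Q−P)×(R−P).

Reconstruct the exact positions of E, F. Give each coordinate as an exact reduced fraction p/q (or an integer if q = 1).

E = (71/3, -16)
F = (-43/6, 8)

1. F_x = -43/6  [F is the midpoint of CA]
2. F_y = 8  [F is the midpoint of CA]
   → F = (-43/6, 8)
3. E_x = 71/3  [2·signedArea(ECF) = -163/3 ∩ EB · CD = -6649/9]
4. E_y = -16  [2·signedArea(ECF) = -163/3 ∩ EB · CD = -6649/9]
   → E = (71/3, -16)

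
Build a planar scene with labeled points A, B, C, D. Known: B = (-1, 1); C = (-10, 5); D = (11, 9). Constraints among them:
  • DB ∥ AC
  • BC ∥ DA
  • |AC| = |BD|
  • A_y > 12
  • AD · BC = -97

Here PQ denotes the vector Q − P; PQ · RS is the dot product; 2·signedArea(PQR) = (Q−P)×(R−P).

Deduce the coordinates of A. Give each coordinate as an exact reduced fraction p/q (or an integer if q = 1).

A = (2, 13)

1. A_x = 2  [DB ∥ AC ∩ BC ∥ DA]
2. A_y = 13  [DB ∥ AC ∩ BC ∥ DA]
   → A = (2, 13)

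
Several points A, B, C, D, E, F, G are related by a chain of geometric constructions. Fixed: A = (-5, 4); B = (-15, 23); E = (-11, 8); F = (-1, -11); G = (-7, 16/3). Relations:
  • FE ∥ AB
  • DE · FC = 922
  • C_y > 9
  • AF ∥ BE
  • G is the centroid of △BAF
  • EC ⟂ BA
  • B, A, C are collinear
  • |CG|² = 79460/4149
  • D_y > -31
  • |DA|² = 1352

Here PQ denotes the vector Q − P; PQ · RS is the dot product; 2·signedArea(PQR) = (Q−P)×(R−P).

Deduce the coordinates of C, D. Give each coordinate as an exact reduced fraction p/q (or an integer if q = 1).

1. C_x = -3665/461  [B, A, C are collinear ∩ EC ⟂ BA]
2. C_y = 4428/461  [B, A, C are collinear ∩ EC ⟂ BA]
   → C = (-3665/461, 4428/461)
3. D_x = 9  [line 3204/461·x + -9499/461·y + -313806/461 = 0 ∩ |DA|² = 1352]
4. D_y = -30  [line 3204/461·x + -9499/461·y + -313806/461 = 0 ∩ |DA|² = 1352]
   → D = (9, -30)

C = (-3665/461, 4428/461)
D = (9, -30)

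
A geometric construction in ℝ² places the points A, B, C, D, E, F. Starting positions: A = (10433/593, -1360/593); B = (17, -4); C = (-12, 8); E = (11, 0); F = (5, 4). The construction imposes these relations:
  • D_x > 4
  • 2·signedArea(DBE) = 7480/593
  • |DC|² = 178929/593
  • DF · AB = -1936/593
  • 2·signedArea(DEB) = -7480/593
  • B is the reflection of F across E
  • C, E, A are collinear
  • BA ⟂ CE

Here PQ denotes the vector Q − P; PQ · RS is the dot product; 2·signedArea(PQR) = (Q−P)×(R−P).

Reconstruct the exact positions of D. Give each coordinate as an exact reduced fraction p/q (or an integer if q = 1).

D = (2613/593, 1360/593)

1. D_x = 2613/593  [2·signedArea(DEB) = -7480/593 ∩ DF · AB = -1936/593]
2. D_y = 1360/593  [2·signedArea(DEB) = -7480/593 ∩ DF · AB = -1936/593]
   → D = (2613/593, 1360/593)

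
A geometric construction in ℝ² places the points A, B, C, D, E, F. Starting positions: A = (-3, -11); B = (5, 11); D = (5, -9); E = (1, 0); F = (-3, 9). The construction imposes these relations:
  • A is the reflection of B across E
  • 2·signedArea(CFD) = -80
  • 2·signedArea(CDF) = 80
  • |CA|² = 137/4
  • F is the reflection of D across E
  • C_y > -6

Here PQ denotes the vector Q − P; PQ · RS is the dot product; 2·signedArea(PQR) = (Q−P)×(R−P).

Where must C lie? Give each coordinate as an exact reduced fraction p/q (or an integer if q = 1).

1. C_x = -1  [line -18·x + -8·y + -62 = 0 ∩ |CA|² = 137/4]
2. C_y = -11/2  [line -18·x + -8·y + -62 = 0 ∩ |CA|² = 137/4]
   → C = (-1, -11/2)

C = (-1, -11/2)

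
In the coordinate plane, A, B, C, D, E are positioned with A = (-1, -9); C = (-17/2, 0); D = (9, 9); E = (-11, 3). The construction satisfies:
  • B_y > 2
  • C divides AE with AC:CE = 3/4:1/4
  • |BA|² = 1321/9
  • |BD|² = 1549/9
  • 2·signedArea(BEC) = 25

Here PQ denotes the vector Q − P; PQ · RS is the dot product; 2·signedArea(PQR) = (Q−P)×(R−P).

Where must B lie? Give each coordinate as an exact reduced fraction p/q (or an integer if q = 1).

B = (-8/3, 3)

1. B_x = -8/3  [line 3·x + 5/2·y + 1/2 = 0 ∩ |BA|² = 1321/9]
2. B_y = 3  [line 3·x + 5/2·y + 1/2 = 0 ∩ |BA|² = 1321/9]
   → B = (-8/3, 3)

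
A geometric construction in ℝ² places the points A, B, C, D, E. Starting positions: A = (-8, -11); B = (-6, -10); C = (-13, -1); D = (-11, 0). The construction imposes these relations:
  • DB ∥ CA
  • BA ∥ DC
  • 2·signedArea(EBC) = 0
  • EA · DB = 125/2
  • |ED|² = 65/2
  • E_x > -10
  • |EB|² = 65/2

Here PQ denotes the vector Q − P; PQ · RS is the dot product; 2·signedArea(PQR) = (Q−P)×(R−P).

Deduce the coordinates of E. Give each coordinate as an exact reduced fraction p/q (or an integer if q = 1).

E = (-19/2, -11/2)

1. E_x = -19/2  [2·signedArea(EBC) = 0 ∩ EA · DB = 125/2]
2. E_y = -11/2  [2·signedArea(EBC) = 0 ∩ EA · DB = 125/2]
   → E = (-19/2, -11/2)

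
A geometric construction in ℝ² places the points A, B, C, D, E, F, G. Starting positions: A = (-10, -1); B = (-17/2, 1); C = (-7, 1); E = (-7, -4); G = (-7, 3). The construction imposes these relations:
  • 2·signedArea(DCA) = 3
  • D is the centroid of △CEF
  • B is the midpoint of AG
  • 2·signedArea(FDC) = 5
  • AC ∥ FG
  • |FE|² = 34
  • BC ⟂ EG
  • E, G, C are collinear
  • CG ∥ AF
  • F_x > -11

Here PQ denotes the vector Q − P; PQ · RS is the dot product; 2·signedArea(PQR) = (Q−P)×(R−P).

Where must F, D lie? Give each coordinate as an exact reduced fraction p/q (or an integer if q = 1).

1. F_x = -10  [AC ∥ FG ∩ CG ∥ AF]
2. F_y = 1  [AC ∥ FG ∩ CG ∥ AF]
   → F = (-10, 1)
3. D_x = -8  [D is the centroid of △CEF]
4. D_y = -2/3  [D is the centroid of △CEF]
   → D = (-8, -2/3)

D = (-8, -2/3)
F = (-10, 1)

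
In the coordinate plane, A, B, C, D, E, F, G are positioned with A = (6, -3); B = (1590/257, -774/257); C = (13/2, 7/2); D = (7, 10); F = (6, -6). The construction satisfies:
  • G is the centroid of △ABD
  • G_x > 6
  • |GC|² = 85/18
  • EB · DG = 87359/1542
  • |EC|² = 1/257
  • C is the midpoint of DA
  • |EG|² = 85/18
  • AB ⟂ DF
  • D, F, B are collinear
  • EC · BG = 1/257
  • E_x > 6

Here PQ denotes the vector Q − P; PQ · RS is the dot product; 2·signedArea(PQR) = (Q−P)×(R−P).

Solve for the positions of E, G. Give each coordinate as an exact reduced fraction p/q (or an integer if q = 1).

1. G_x = 4931/771  [G is the centroid of △ABD]
2. G_y = 1025/771  [G is the centroid of △ABD]
   → G = (4931/771, 1025/771)
3. E_x = 3373/514  [EB · DG = 87359/1542 ∩ EC · BG = 1/257]
4. E_y = 1797/514  [EB · DG = 87359/1542 ∩ EC · BG = 1/257]
   → E = (3373/514, 1797/514)

E = (3373/514, 1797/514)
G = (4931/771, 1025/771)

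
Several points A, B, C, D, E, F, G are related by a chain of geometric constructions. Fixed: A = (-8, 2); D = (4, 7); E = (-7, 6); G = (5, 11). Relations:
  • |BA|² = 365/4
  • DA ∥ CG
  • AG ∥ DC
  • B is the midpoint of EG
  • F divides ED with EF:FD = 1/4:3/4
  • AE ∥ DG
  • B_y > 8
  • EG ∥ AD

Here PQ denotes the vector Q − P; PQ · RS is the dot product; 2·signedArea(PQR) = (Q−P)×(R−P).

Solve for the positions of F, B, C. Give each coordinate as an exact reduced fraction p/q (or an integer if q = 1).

B = (-1, 17/2)
C = (17, 16)
F = (-17/4, 25/4)

1. F_x = -17/4  [F divides ED with EF:FD = 1/4:3/4]
2. F_y = 25/4  [F divides ED with EF:FD = 1/4:3/4]
   → F = (-17/4, 25/4)
3. B_x = -1  [B is the midpoint of EG]
4. B_y = 17/2  [B is the midpoint of EG]
   → B = (-1, 17/2)
5. C_x = 17  [DA ∥ CG ∩ AG ∥ DC]
6. C_y = 16  [DA ∥ CG ∩ AG ∥ DC]
   → C = (17, 16)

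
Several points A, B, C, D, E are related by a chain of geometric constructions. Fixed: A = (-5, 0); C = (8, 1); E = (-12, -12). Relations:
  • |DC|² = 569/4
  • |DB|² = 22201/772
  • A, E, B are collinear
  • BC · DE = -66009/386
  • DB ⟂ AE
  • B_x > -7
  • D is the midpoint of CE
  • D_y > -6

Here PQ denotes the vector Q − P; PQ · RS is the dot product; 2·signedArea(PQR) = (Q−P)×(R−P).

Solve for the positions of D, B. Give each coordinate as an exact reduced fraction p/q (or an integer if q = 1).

1. D_x = -2  [D is the midpoint of CE]
2. D_y = -11/2  [D is the midpoint of CE]
   → D = (-2, -11/2)
3. B_x = -1280/193  [A, E, B are collinear ∩ DB ⟂ AE]
4. B_y = -540/193  [A, E, B are collinear ∩ DB ⟂ AE]
   → B = (-1280/193, -540/193)

B = (-1280/193, -540/193)
D = (-2, -11/2)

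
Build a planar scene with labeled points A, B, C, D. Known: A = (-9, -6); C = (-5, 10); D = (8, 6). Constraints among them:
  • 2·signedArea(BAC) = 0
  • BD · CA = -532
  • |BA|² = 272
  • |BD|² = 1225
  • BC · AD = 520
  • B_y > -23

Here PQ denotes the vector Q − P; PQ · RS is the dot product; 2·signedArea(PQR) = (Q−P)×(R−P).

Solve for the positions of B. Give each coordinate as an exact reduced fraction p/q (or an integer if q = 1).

1. B_x = -13  [2·signedArea(BAC) = 0 ∩ BC · AD = 520]
2. B_y = -22  [2·signedArea(BAC) = 0 ∩ BC · AD = 520]
   → B = (-13, -22)

B = (-13, -22)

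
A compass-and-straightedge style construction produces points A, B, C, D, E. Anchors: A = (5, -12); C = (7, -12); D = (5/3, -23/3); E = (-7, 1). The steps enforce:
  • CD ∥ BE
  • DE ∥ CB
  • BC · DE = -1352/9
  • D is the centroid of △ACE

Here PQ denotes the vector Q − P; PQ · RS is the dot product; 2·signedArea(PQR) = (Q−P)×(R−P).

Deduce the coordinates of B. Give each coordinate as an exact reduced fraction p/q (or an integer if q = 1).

B = (-5/3, -10/3)

1. B_x = -5/3  [CD ∥ BE ∩ DE ∥ CB]
2. B_y = -10/3  [CD ∥ BE ∩ DE ∥ CB]
   → B = (-5/3, -10/3)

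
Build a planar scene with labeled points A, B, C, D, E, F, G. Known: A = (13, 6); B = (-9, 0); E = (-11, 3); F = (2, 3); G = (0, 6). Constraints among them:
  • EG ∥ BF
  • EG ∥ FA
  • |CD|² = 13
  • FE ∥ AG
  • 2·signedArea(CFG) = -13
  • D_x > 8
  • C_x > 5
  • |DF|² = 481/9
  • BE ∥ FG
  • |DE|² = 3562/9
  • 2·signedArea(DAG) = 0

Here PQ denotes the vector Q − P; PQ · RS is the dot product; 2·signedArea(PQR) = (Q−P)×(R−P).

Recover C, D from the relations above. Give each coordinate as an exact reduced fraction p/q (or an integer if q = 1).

C = (17/3, 4)
D = (26/3, 6)

1. D_y = 6  [2·signedArea(DAG) = 0]
2. D_x = 26/3  [|DE|² = 3562/9]
   → D = (26/3, 6)
3. C_x = 17/3  [line -3·x + -2·y + 25 = 0 ∩ |CD|² = 13]
4. C_y = 4  [line -3·x + -2·y + 25 = 0 ∩ |CD|² = 13]
   → C = (17/3, 4)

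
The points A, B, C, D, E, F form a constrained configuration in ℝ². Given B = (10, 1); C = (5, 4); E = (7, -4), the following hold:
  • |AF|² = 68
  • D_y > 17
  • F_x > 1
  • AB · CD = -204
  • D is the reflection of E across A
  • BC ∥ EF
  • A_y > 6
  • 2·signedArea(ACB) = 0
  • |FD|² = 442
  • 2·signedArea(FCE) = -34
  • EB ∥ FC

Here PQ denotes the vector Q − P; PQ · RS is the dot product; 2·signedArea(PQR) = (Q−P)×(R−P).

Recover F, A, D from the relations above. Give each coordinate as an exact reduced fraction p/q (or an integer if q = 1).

1. F_x = 2  [EB ∥ FC ∩ BC ∥ EF]
2. F_y = -1  [EB ∥ FC ∩ BC ∥ EF]
   → F = (2, -1)
3. A_x = 0  [line 3·x + 5·y + -35 = 0 ∩ |AF|² = 68]
4. A_y = 7  [line 3·x + 5·y + -35 = 0 ∩ |AF|² = 68]
   → A = (0, 7)
5. D_x = -7  [D is the reflection of E across A]
6. D_y = 18  [D is the reflection of E across A]
   → D = (-7, 18)

A = (0, 7)
D = (-7, 18)
F = (2, -1)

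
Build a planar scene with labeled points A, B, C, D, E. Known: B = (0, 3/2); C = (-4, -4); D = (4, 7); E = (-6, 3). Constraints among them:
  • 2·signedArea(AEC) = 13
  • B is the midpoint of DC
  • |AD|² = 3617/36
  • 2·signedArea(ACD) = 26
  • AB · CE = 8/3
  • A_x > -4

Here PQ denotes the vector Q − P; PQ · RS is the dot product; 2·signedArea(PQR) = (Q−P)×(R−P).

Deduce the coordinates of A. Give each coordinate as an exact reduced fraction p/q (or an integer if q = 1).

1. A_x = -10/3  [2·signedArea(AEC) = 13 ∩ 2·signedArea(ACD) = 26]
2. A_y = 1/6  [2·signedArea(AEC) = 13 ∩ 2·signedArea(ACD) = 26]
   → A = (-10/3, 1/6)

A = (-10/3, 1/6)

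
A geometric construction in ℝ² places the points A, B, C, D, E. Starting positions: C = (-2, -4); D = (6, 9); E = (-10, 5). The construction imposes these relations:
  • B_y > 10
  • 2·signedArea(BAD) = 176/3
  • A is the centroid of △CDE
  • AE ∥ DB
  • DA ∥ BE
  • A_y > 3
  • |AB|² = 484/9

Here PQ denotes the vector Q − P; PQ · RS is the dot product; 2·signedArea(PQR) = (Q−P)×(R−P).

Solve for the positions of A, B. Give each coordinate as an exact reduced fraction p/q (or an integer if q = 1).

1. A_x = -2  [A is the centroid of △CDE]
2. A_y = 10/3  [A is the centroid of △CDE]
   → A = (-2, 10/3)
3. B_x = -2  [DA ∥ BE ∩ AE ∥ DB]
4. B_y = 32/3  [DA ∥ BE ∩ AE ∥ DB]
   → B = (-2, 32/3)

A = (-2, 10/3)
B = (-2, 32/3)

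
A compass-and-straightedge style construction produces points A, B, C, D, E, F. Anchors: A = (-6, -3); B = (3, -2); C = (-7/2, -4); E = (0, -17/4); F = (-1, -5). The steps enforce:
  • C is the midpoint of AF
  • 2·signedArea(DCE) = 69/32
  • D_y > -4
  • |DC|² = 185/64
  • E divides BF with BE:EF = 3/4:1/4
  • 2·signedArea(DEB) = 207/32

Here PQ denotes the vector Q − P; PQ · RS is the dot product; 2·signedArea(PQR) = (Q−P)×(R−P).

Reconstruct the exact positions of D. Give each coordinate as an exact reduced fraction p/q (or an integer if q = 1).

1. D_x = -15/8  [2·signedArea(DEB) = 207/32 ∩ 2·signedArea(DCE) = 69/32]
2. D_y = -7/2  [2·signedArea(DEB) = 207/32 ∩ 2·signedArea(DCE) = 69/32]
   → D = (-15/8, -7/2)

D = (-15/8, -7/2)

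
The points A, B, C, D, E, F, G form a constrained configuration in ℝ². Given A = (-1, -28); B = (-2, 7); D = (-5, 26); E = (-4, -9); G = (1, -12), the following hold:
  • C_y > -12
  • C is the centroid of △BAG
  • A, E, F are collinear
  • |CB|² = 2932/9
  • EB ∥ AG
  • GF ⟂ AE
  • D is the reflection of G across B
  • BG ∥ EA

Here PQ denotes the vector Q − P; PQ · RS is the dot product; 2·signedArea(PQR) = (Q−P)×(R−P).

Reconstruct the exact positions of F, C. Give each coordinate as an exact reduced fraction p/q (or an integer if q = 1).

1. F_x = -632/185  [A, E, F are collinear ∩ GF ⟂ AE]
2. F_y = -2349/185  [A, E, F are collinear ∩ GF ⟂ AE]
   → F = (-632/185, -2349/185)
3. C_x = -2/3  [C is the centroid of △BAG]
4. C_y = -11  [C is the centroid of △BAG]
   → C = (-2/3, -11)

C = (-2/3, -11)
F = (-632/185, -2349/185)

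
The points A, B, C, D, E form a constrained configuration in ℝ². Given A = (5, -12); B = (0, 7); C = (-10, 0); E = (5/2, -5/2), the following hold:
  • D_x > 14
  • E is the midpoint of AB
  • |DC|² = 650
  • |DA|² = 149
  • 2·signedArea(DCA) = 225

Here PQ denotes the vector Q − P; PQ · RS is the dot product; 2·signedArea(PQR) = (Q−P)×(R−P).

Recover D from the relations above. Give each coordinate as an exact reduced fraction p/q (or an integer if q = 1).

D = (15, -5)

1. D_x = 15  [line 12·x + 15·y + -105 = 0 ∩ |DC|² = 650]
2. D_y = -5  [line 12·x + 15·y + -105 = 0 ∩ |DC|² = 650]
   → D = (15, -5)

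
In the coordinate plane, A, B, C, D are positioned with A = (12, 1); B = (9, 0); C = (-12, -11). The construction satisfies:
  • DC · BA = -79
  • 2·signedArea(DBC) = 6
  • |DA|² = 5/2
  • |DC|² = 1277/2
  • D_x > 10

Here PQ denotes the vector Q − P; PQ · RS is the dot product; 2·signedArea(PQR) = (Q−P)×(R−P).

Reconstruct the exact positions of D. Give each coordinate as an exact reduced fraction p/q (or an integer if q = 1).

D = (21/2, 1/2)

1. D_x = 21/2  [DC · BA = -79 ∩ 2·signedArea(DBC) = 6]
2. D_y = 1/2  [DC · BA = -79 ∩ 2·signedArea(DBC) = 6]
   → D = (21/2, 1/2)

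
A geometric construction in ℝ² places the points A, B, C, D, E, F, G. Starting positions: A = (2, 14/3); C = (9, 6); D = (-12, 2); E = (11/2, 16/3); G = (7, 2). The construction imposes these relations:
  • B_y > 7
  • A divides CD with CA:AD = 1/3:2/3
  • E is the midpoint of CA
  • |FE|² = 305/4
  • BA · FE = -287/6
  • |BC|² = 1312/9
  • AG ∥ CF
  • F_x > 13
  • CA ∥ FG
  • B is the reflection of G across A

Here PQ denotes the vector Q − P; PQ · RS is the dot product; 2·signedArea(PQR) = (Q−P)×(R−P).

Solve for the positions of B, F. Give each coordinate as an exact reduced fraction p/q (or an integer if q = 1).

1. B_x = -3  [B is the reflection of G across A]
2. B_y = 22/3  [B is the reflection of G across A]
   → B = (-3, 22/3)
3. F_x = 14  [CA ∥ FG ∩ AG ∥ CF]
4. F_y = 10/3  [CA ∥ FG ∩ AG ∥ CF]
   → F = (14, 10/3)

B = (-3, 22/3)
F = (14, 10/3)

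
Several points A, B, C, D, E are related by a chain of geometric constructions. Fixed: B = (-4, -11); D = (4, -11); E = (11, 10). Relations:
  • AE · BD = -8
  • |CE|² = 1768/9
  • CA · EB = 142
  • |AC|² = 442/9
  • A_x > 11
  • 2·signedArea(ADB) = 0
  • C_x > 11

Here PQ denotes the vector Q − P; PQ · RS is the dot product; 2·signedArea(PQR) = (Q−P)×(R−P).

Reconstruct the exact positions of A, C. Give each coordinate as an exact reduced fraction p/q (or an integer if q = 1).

1. A_x = 12  [2·signedArea(ADB) = 0 ∩ AE · BD = -8]
2. A_y = -11  [2·signedArea(ADB) = 0 ∩ AE · BD = -8]
   → A = (12, -11)
3. C_x = 35/3  [line 15·x + 21·y + -91 = 0 ∩ |CE|² = 1768/9]
4. C_y = -4  [line 15·x + 21·y + -91 = 0 ∩ |CE|² = 1768/9]
   → C = (35/3, -4)

A = (12, -11)
C = (35/3, -4)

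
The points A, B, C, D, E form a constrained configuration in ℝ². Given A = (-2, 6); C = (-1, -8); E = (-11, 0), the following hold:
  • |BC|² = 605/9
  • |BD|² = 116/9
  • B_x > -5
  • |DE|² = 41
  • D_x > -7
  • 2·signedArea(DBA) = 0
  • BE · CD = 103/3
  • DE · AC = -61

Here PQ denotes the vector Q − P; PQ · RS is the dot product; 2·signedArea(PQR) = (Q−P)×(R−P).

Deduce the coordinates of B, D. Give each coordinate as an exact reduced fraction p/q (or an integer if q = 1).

B = (-14/3, -2/3)
D = (-6, -4)

1. D_x = -6  [line -1·x + 14·y + 50 = 0 ∩ |DE|² = 41]
2. D_y = -4  [line -1·x + 14·y + 50 = 0 ∩ |DE|² = 41]
   → D = (-6, -4)
3. B_x = -14/3  [BE · CD = 103/3 ∩ 2·signedArea(DBA) = 0]
4. B_y = -2/3  [BE · CD = 103/3 ∩ 2·signedArea(DBA) = 0]
   → B = (-14/3, -2/3)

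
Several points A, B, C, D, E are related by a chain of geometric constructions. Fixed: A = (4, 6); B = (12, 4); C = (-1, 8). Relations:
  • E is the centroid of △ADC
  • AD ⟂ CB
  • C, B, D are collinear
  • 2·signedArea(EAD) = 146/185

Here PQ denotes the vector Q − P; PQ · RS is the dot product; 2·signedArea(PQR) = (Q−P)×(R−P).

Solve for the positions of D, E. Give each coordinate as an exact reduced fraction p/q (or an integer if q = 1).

D = (764/185, 1188/185)
E = (1319/555, 3778/555)

1. D_x = 764/185  [C, B, D are collinear ∩ AD ⟂ CB]
2. D_y = 1188/185  [C, B, D are collinear ∩ AD ⟂ CB]
   → D = (764/185, 1188/185)
3. E_x = 1319/555  [E is the centroid of △ADC]
4. E_y = 3778/555  [E is the centroid of △ADC]
   → E = (1319/555, 3778/555)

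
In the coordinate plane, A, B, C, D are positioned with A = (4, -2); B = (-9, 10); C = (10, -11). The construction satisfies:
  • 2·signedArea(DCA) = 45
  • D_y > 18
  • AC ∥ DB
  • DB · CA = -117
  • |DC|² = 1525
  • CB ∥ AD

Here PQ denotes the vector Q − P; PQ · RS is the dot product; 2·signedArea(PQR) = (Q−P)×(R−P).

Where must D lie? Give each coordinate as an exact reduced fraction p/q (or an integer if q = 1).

D = (-15, 19)

1. D_x = -15  [AC ∥ DB ∩ CB ∥ AD]
2. D_y = 19  [AC ∥ DB ∩ CB ∥ AD]
   → D = (-15, 19)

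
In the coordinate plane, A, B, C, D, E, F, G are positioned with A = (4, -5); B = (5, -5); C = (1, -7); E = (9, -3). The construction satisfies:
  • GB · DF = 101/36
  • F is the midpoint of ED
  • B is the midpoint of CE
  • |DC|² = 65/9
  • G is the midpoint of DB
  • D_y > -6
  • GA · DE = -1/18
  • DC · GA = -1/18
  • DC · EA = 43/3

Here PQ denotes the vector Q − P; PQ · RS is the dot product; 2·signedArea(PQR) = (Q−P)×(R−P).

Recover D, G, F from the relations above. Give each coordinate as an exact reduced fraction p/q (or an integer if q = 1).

D = (10/3, -17/3)
F = (37/6, -13/3)
G = (25/6, -16/3)

1. D_x = 10/3  [line 5·x + 2·y + -16/3 = 0 ∩ |DC|² = 65/9]
2. D_y = -17/3  [line 5·x + 2·y + -16/3 = 0 ∩ |DC|² = 65/9]
   → D = (10/3, -17/3)
3. G_x = 25/6  [G is the midpoint of DB]
4. G_y = -16/3  [G is the midpoint of DB]
   → G = (25/6, -16/3)
5. F_x = 37/6  [F is the midpoint of ED]
6. F_y = -13/3  [F is the midpoint of ED]
   → F = (37/6, -13/3)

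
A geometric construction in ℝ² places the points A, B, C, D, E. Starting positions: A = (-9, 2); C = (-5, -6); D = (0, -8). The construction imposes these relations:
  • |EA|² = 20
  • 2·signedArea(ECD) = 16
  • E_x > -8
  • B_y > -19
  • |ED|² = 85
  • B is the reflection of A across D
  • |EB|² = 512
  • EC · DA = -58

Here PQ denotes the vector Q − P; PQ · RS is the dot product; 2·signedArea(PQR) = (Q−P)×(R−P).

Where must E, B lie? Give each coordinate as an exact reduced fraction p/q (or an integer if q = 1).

B = (9, -18)
E = (-7, -2)

1. E_x = -7  [2·signedArea(ECD) = 16 ∩ EC · DA = -58]
2. E_y = -2  [2·signedArea(ECD) = 16 ∩ EC · DA = -58]
   → E = (-7, -2)
3. B_x = 9  [B is the reflection of A across D]
4. B_y = -18  [B is the reflection of A across D]
   → B = (9, -18)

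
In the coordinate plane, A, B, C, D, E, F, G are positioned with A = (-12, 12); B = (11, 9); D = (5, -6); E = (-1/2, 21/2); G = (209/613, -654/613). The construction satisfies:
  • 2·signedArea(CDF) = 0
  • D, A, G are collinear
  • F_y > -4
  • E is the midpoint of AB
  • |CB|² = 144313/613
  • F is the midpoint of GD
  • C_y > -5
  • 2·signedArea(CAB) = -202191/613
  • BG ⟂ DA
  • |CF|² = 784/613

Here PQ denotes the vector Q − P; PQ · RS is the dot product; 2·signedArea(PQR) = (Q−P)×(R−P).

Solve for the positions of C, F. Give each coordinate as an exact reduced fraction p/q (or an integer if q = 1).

1. C_x = 2113/613  [line 3·x + 23·y + 55071/613 = 0 ∩ |CB|² = 144313/613]
2. C_y = -2670/613  [line 3·x + 23·y + 55071/613 = 0 ∩ |CB|² = 144313/613]
   → C = (2113/613, -2670/613)
3. F_x = 1637/613  [2·signedArea(CDF) = 0 ∩ F is the midpoint of GD]
4. F_y = -2166/613  [2·signedArea(CDF) = 0 ∩ F is the midpoint of GD]
   → F = (1637/613, -2166/613)

C = (2113/613, -2670/613)
F = (1637/613, -2166/613)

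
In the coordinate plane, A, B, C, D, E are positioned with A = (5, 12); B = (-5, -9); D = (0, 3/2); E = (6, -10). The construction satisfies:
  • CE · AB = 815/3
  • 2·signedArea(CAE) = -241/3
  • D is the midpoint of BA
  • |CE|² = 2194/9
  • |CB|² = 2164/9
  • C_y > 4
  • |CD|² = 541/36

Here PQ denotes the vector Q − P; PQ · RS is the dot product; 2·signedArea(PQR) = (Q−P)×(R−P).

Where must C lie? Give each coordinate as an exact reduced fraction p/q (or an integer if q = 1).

1. C_x = 5/3  [2·signedArea(CAE) = -241/3 ∩ CE · AB = 815/3]
2. C_y = 5  [2·signedArea(CAE) = -241/3 ∩ CE · AB = 815/3]
   → C = (5/3, 5)

C = (5/3, 5)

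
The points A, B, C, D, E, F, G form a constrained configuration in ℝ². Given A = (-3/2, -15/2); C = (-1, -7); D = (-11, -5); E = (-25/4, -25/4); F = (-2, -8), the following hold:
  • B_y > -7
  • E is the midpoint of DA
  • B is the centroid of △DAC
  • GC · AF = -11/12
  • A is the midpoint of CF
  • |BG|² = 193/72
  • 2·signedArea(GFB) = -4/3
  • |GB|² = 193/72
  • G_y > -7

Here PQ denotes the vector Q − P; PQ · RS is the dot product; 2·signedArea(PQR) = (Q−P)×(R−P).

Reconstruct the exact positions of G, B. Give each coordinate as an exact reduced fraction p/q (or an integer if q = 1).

B = (-9/2, -13/2)
G = (-35/12, -83/12)

1. B_x = -9/2  [B is the centroid of △DAC]
2. B_y = -13/2  [B is the centroid of △DAC]
   → B = (-9/2, -13/2)
3. G_x = -35/12  [2·signedArea(GFB) = -4/3 ∩ GC · AF = -11/12]
4. G_y = -83/12  [2·signedArea(GFB) = -4/3 ∩ GC · AF = -11/12]
   → G = (-35/12, -83/12)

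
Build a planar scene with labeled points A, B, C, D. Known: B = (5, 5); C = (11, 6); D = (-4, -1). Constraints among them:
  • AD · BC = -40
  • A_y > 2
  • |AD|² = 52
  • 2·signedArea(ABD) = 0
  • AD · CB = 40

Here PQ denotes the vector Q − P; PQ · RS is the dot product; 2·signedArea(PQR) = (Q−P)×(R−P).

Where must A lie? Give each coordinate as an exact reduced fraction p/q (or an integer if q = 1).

1. A_x = 2  [2·signedArea(ABD) = 0 ∩ AD · CB = 40]
2. A_y = 3  [2·signedArea(ABD) = 0 ∩ AD · CB = 40]
   → A = (2, 3)

A = (2, 3)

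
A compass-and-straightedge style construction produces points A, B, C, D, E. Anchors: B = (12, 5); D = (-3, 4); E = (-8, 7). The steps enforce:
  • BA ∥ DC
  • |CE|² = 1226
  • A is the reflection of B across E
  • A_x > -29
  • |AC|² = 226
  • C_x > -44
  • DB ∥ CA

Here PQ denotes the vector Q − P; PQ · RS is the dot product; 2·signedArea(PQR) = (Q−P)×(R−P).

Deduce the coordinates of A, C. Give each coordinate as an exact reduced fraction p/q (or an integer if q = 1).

A = (-28, 9)
C = (-43, 8)

1. A_x = -28  [A is the reflection of B across E]
2. A_y = 9  [A is the reflection of B across E]
   → A = (-28, 9)
3. C_x = -43  [DB ∥ CA ∩ BA ∥ DC]
4. C_y = 8  [DB ∥ CA ∩ BA ∥ DC]
   → C = (-43, 8)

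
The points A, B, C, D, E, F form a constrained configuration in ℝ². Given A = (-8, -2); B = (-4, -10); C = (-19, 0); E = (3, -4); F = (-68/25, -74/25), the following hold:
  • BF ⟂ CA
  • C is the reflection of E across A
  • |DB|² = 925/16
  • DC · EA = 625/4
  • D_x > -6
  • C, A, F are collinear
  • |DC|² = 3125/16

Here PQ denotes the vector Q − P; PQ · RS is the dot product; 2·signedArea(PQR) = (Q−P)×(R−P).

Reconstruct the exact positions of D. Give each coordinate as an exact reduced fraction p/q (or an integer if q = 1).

1. D_x = -21/4  [line 11·x + -2·y + 211/4 = 0 ∩ |DC|² = 3125/16]
2. D_y = -5/2  [line 11·x + -2·y + 211/4 = 0 ∩ |DC|² = 3125/16]
   → D = (-21/4, -5/2)

D = (-21/4, -5/2)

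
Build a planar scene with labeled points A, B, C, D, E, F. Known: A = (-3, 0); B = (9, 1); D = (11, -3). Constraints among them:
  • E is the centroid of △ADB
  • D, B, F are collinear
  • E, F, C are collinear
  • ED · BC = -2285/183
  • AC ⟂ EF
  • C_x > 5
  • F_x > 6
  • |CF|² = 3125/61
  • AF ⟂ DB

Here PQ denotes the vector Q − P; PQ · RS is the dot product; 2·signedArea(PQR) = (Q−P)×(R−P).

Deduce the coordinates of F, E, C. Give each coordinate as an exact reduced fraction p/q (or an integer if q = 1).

1. F_x = 7  [D, B, F are collinear ∩ AF ⟂ DB]
2. F_y = 5  [D, B, F are collinear ∩ AF ⟂ DB]
   → F = (7, 5)
3. E_x = 17/3  [E is the centroid of △ADB]
4. E_y = -2/3  [E is the centroid of △ADB]
   → E = (17/3, -2/3)
5. C_x = 327/61  [E, F, C are collinear ∩ AC ⟂ EF]
6. C_y = -120/61  [E, F, C are collinear ∩ AC ⟂ EF]
   → C = (327/61, -120/61)

C = (327/61, -120/61)
E = (17/3, -2/3)
F = (7, 5)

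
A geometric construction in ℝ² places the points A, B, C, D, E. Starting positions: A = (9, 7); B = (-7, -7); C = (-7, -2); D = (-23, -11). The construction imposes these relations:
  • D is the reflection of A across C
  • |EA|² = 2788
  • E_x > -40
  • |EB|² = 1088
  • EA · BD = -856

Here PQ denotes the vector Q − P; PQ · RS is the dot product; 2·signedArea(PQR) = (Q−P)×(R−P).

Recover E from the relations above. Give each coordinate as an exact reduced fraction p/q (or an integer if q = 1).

1. E_x = -39  [line 16·x + 4·y + 684 = 0 ∩ |EA|² = 2788]
2. E_y = -15  [line 16·x + 4·y + 684 = 0 ∩ |EA|² = 2788]
   → E = (-39, -15)

E = (-39, -15)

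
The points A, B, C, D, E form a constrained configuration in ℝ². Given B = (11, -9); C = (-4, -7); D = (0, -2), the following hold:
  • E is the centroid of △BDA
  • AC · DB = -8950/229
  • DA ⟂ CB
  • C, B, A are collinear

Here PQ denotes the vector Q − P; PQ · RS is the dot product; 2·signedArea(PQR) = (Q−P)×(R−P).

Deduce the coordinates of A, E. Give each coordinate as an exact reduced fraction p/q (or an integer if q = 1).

1. A_x = -166/229  [C, B, A are collinear ∩ DA ⟂ CB]
2. A_y = -1703/229  [C, B, A are collinear ∩ DA ⟂ CB]
   → A = (-166/229, -1703/229)
3. E_x = 2353/687  [E is the centroid of △BDA]
4. E_y = -4222/687  [E is the centroid of △BDA]
   → E = (2353/687, -4222/687)

A = (-166/229, -1703/229)
E = (2353/687, -4222/687)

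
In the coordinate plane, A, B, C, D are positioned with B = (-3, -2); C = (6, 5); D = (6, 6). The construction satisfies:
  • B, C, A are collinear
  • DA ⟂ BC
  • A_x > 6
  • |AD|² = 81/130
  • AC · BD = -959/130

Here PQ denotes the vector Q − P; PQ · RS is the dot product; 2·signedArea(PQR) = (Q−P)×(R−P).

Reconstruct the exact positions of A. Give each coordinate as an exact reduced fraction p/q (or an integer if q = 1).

A = (843/130, 699/130)

1. A_x = 843/130  [B, C, A are collinear ∩ DA ⟂ BC]
2. A_y = 699/130  [B, C, A are collinear ∩ DA ⟂ BC]
   → A = (843/130, 699/130)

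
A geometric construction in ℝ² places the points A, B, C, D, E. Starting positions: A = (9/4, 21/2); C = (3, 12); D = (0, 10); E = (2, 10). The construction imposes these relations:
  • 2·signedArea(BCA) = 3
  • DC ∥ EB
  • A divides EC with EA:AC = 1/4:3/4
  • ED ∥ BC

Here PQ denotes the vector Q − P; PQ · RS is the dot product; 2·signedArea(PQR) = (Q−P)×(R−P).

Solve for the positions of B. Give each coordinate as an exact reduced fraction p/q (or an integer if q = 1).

B = (5, 12)

1. B_x = 5  [ED ∥ BC ∩ DC ∥ EB]
2. B_y = 12  [ED ∥ BC ∩ DC ∥ EB]
   → B = (5, 12)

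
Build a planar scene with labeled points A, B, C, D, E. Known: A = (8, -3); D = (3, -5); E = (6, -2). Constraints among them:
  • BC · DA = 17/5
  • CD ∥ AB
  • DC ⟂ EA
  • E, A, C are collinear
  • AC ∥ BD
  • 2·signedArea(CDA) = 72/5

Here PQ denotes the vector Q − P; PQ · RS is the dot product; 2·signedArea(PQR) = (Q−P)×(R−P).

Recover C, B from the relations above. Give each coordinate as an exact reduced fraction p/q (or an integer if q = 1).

1. C_x = 24/5  [E, A, C are collinear ∩ DC ⟂ EA]
2. C_y = -7/5  [E, A, C are collinear ∩ DC ⟂ EA]
   → C = (24/5, -7/5)
3. B_x = 31/5  [AC ∥ BD ∩ CD ∥ AB]
4. B_y = -33/5  [AC ∥ BD ∩ CD ∥ AB]
   → B = (31/5, -33/5)

B = (31/5, -33/5)
C = (24/5, -7/5)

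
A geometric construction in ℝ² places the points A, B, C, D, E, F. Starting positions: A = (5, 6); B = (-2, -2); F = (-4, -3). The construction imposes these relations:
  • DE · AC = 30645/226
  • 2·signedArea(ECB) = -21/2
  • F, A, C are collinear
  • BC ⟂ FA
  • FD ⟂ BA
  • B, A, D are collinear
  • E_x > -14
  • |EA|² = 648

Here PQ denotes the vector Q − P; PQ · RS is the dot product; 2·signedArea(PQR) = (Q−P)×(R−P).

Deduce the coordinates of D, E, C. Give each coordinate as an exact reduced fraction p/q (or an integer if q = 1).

C = (-5/2, -3/2)
D = (-380/113, -402/113)
E = (-13, -12)

1. D_x = -380/113  [B, A, D are collinear ∩ FD ⟂ BA]
2. D_y = -402/113  [B, A, D are collinear ∩ FD ⟂ BA]
   → D = (-380/113, -402/113)
3. C_x = -5/2  [F, A, C are collinear ∩ BC ⟂ FA]
4. C_y = -3/2  [F, A, C are collinear ∩ BC ⟂ FA]
   → C = (-5/2, -3/2)
5. E_x = -13  [line 1/2·x + 1/2·y + 25/2 = 0 ∩ |EA|² = 648]
6. E_y = -12  [line 1/2·x + 1/2·y + 25/2 = 0 ∩ |EA|² = 648]
   → E = (-13, -12)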